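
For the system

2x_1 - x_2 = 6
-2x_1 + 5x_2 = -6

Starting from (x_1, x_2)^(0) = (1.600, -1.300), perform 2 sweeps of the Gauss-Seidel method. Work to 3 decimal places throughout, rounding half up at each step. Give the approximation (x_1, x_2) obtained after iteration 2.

Iteration 1:
  x_1 = (6 - (-1)·-1.300) / (2) = 2.350
  x_2 = (-6 - (-2)·2.350) / (5) = -0.260
Iteration 2:
  x_1 = (6 - (-1)·-0.260) / (2) = 2.870
  x_2 = (-6 - (-2)·2.870) / (5) = -0.052

(2.870, -0.052)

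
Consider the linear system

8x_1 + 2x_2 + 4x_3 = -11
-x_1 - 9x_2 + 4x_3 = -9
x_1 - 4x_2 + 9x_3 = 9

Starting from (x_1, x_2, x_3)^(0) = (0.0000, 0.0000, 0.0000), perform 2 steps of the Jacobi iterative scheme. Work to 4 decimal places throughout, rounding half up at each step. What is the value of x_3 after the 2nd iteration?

1.5972

Iteration 1:
  x_1 = (-11 - (2)·0.0000 - (4)·0.0000) / (8) = -1.3750
  x_2 = (-9 - (-1)·0.0000 - (4)·0.0000) / (-9) = 1.0000
  x_3 = (9 - (1)·0.0000 - (-4)·0.0000) / (9) = 1.0000
Iteration 2:
  x_1 = (-11 - (2)·1.0000 - (4)·1.0000) / (8) = -2.1250
  x_2 = (-9 - (-1)·-1.3750 - (4)·1.0000) / (-9) = 1.5972
  x_3 = (9 - (1)·-1.3750 - (-4)·1.0000) / (9) = 1.5972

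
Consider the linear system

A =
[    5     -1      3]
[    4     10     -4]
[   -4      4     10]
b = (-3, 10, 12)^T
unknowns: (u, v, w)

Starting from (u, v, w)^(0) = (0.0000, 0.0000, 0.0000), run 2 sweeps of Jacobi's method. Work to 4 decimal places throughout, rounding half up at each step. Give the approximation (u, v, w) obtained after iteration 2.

Iteration 1:
  u = (-3 - (-1)·0.0000 - (3)·0.0000) / (5) = -0.6000
  v = (10 - (4)·0.0000 - (-4)·0.0000) / (10) = 1.0000
  w = (12 - (-4)·0.0000 - (4)·0.0000) / (10) = 1.2000
Iteration 2:
  u = (-3 - (-1)·1.0000 - (3)·1.2000) / (5) = -1.1200
  v = (10 - (4)·-0.6000 - (-4)·1.2000) / (10) = 1.7200
  w = (12 - (-4)·-0.6000 - (4)·1.0000) / (10) = 0.5600

(-1.1200, 1.7200, 0.5600)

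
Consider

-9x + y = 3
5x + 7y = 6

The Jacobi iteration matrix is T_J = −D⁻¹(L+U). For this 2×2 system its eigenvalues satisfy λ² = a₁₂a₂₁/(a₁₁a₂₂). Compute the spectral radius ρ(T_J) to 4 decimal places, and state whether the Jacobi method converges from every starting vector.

0.2817

a₁₂a₂₁/(a₁₁a₂₂) = (1)·(5) / ((-9)·(7)) = -0.079365
ρ = √|-0.079365| = √0.079365 = 0.2817
ρ < 1, so Jacobi converges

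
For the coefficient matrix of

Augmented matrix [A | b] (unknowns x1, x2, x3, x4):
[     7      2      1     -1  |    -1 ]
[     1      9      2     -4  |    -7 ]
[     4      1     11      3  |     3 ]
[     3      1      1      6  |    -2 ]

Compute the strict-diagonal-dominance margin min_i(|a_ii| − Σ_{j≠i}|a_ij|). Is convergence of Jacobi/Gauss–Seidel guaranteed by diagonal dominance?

1

row 1: |7| − (2+1+1) = 3
row 2: |9| − (1+2+4) = 2
row 3: |11| − (4+1+3) = 3
row 4: |6| − (3+1+1) = 1
minimum over rows = 1 → strictly diagonally dominant (convergence guaranteed)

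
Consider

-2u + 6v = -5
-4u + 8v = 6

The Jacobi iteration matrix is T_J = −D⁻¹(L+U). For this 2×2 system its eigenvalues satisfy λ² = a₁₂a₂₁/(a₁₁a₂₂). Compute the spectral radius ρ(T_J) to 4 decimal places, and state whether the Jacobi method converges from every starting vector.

a₁₂a₂₁/(a₁₁a₂₂) = (6)·(-4) / ((-2)·(8)) = 1.500000
ρ = √|1.500000| = √1.500000 = 1.2247
ρ > 1, so Jacobi diverges

1.2247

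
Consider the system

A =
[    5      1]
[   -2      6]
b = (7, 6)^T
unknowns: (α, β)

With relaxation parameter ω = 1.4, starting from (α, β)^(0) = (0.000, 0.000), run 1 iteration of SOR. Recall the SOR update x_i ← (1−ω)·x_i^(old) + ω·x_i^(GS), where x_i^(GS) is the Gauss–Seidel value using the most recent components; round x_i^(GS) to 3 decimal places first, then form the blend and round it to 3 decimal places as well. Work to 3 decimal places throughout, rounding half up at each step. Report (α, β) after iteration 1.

Iteration 1:
  α: GS value = (7 - (1)·0.000) / (5) = 1.400;  α ← (1−ω)·0.000 + ω·1.400 = 1.960
  β: GS value = (6 - (-2)·1.960) / (6) = 1.653;  β ← (1−ω)·0.000 + ω·1.653 = 2.314

(1.960, 2.314)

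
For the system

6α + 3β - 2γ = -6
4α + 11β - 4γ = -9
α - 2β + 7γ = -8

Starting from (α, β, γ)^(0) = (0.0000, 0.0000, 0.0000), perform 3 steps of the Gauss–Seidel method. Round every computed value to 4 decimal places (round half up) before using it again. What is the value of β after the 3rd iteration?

-0.8955

Iteration 1:
  α = (-6 - (3)·0.0000 - (-2)·0.0000) / (6) = -1.0000
  β = (-9 - (4)·-1.0000 - (-4)·0.0000) / (11) = -0.4545
  γ = (-8 - (1)·-1.0000 - (-2)·-0.4545) / (7) = -1.1299
Iteration 2:
  α = (-6 - (3)·-0.4545 - (-2)·-1.1299) / (6) = -1.1494
  β = (-9 - (4)·-1.1494 - (-4)·-1.1299) / (11) = -0.8111
  γ = (-8 - (1)·-1.1494 - (-2)·-0.8111) / (7) = -1.2104
Iteration 3:
  α = (-6 - (3)·-0.8111 - (-2)·-1.2104) / (6) = -0.9979
  β = (-9 - (4)·-0.9979 - (-4)·-1.2104) / (11) = -0.8955
  γ = (-8 - (1)·-0.9979 - (-2)·-0.8955) / (7) = -1.2562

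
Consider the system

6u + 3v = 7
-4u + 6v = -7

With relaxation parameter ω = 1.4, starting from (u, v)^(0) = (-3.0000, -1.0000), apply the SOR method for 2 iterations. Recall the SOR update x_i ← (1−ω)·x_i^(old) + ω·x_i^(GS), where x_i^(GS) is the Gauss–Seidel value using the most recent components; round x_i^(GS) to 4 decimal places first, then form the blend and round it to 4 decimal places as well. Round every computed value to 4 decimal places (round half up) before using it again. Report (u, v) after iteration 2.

(-1.2252, -3.6027)

Iteration 1:
  u: GS value = (7 - (3)·-1.0000) / (6) = 1.6667;  u ← (1−ω)·-3.0000 + ω·1.6667 = 3.5334
  v: GS value = (-7 - (-4)·3.5334) / (6) = 1.1889;  v ← (1−ω)·-1.0000 + ω·1.1889 = 2.0645
Iteration 2:
  u: GS value = (7 - (3)·2.0645) / (6) = 0.1344;  u ← (1−ω)·3.5334 + ω·0.1344 = -1.2252
  v: GS value = (-7 - (-4)·-1.2252) / (6) = -1.9835;  v ← (1−ω)·2.0645 + ω·-1.9835 = -3.6027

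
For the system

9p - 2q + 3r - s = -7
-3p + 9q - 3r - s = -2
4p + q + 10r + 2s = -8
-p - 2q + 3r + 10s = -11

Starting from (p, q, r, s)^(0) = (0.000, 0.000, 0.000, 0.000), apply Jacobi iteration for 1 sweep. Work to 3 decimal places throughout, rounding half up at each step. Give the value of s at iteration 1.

-1.100

Iteration 1:
  p = (-7 - (-2)·0.000 - (3)·0.000 - (-1)·0.000) / (9) = -0.778
  q = (-2 - (-3)·0.000 - (-3)·0.000 - (-1)·0.000) / (9) = -0.222
  r = (-8 - (4)·0.000 - (1)·0.000 - (2)·0.000) / (10) = -0.800
  s = (-11 - (-1)·0.000 - (-2)·0.000 - (3)·0.000) / (10) = -1.100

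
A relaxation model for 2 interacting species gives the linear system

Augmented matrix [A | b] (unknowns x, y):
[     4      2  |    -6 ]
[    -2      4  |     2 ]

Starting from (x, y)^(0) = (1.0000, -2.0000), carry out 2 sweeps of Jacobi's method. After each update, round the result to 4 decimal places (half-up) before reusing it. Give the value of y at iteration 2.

Iteration 1:
  x = (-6 - (2)·-2.0000) / (4) = -0.5000
  y = (2 - (-2)·1.0000) / (4) = 1.0000
Iteration 2:
  x = (-6 - (2)·1.0000) / (4) = -2.0000
  y = (2 - (-2)·-0.5000) / (4) = 0.2500

0.2500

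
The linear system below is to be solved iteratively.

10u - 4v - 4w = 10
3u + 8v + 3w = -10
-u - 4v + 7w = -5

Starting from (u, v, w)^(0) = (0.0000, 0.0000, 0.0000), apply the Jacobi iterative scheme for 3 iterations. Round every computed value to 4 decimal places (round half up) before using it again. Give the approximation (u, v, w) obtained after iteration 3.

Iteration 1:
  u = (10 - (-4)·0.0000 - (-4)·0.0000) / (10) = 1.0000
  v = (-10 - (3)·0.0000 - (3)·0.0000) / (8) = -1.2500
  w = (-5 - (-1)·0.0000 - (-4)·0.0000) / (7) = -0.7143
Iteration 2:
  u = (10 - (-4)·-1.2500 - (-4)·-0.7143) / (10) = 0.2143
  v = (-10 - (3)·1.0000 - (3)·-0.7143) / (8) = -1.3571
  w = (-5 - (-1)·1.0000 - (-4)·-1.2500) / (7) = -1.2857
Iteration 3:
  u = (10 - (-4)·-1.3571 - (-4)·-1.2857) / (10) = -0.0571
  v = (-10 - (3)·0.2143 - (3)·-1.2857) / (8) = -0.8482
  w = (-5 - (-1)·0.2143 - (-4)·-1.3571) / (7) = -1.4592

(-0.0571, -0.8482, -1.4592)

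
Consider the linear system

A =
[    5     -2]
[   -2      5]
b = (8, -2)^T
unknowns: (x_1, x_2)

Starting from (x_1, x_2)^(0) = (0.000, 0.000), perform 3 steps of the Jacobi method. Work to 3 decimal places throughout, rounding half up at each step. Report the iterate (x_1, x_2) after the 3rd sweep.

Iteration 1:
  x_1 = (8 - (-2)·0.000) / (5) = 1.600
  x_2 = (-2 - (-2)·0.000) / (5) = -0.400
Iteration 2:
  x_1 = (8 - (-2)·-0.400) / (5) = 1.440
  x_2 = (-2 - (-2)·1.600) / (5) = 0.240
Iteration 3:
  x_1 = (8 - (-2)·0.240) / (5) = 1.696
  x_2 = (-2 - (-2)·1.440) / (5) = 0.176

(1.696, 0.176)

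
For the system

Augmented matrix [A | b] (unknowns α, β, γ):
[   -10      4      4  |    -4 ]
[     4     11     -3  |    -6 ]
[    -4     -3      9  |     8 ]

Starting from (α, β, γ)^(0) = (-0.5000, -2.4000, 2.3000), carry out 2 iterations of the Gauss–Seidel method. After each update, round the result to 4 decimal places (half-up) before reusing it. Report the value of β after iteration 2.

Iteration 1:
  α = (-4 - (4)·-2.4000 - (4)·2.3000) / (-10) = 0.3600
  β = (-6 - (4)·0.3600 - (-3)·2.3000) / (11) = -0.0491
  γ = (8 - (-4)·0.3600 - (-3)·-0.0491) / (9) = 1.0325
Iteration 2:
  α = (-4 - (4)·-0.0491 - (4)·1.0325) / (-10) = 0.7934
  β = (-6 - (4)·0.7934 - (-3)·1.0325) / (11) = -0.5524
  γ = (8 - (-4)·0.7934 - (-3)·-0.5524) / (9) = 1.0574

-0.5524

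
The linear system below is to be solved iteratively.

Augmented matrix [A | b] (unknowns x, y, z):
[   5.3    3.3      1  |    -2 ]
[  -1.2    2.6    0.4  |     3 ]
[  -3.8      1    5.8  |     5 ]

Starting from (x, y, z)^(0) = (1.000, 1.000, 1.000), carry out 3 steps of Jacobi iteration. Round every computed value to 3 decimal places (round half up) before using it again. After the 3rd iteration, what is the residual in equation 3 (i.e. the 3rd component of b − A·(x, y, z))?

3.530

Iteration 1:
  x = (-2 - (3.3)·1.000 - (1)·1.000) / (5.3) = -1.189
  y = (3 - (-1.2)·1.000 - (0.4)·1.000) / (2.6) = 1.462
  z = (5 - (-3.8)·1.000 - (1)·1.000) / (5.8) = 1.345
Iteration 2:
  x = (-2 - (3.3)·1.462 - (1)·1.345) / (5.3) = -1.541
  y = (3 - (-1.2)·-1.189 - (0.4)·1.345) / (2.6) = 0.398
  z = (5 - (-3.8)·-1.189 - (1)·1.462) / (5.8) = -0.169
Iteration 3:
  x = (-2 - (3.3)·0.398 - (1)·-0.169) / (5.3) = -0.593
  y = (3 - (-1.2)·-1.541 - (0.4)·-0.169) / (2.6) = 0.469
  z = (5 - (-3.8)·-1.541 - (1)·0.398) / (5.8) = -0.216
Residual b − A·x = (-0.189, 1.155, 3.530)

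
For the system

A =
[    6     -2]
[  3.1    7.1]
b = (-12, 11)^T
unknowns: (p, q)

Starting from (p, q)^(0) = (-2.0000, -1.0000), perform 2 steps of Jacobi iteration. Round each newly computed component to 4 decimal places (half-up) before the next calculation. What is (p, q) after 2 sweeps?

(-1.1925, 2.5681)

Iteration 1:
  p = (-12 - (-2)·-1.0000) / (6) = -2.3333
  q = (11 - (3.1)·-2.0000) / (7.1) = 2.4225
Iteration 2:
  p = (-12 - (-2)·2.4225) / (6) = -1.1925
  q = (11 - (3.1)·-2.3333) / (7.1) = 2.5681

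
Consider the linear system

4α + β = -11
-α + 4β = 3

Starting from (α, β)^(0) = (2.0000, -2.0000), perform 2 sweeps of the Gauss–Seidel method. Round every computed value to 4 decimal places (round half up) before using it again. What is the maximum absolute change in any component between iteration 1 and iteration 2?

Iteration 1:
  α = (-11 - (1)·-2.0000) / (4) = -2.2500
  β = (3 - (-1)·-2.2500) / (4) = 0.1875
Iteration 2:
  α = (-11 - (1)·0.1875) / (4) = -2.7969
  β = (3 - (-1)·-2.7969) / (4) = 0.0508
Change: (-0.5469, -0.1367) → max |·| = 0.5469

0.5469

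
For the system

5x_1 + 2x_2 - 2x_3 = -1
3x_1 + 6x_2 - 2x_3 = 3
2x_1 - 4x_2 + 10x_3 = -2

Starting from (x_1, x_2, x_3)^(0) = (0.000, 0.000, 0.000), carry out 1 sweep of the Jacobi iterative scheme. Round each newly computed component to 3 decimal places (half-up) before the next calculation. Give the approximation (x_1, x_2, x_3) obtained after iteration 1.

(-0.200, 0.500, -0.200)

Iteration 1:
  x_1 = (-1 - (2)·0.000 - (-2)·0.000) / (5) = -0.200
  x_2 = (3 - (3)·0.000 - (-2)·0.000) / (6) = 0.500
  x_3 = (-2 - (2)·0.000 - (-4)·0.000) / (10) = -0.200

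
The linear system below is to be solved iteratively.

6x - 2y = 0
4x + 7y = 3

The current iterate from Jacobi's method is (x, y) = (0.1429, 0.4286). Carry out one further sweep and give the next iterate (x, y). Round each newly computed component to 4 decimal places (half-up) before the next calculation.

One sweep:
  x = (0 - (-2)·0.4286) / (6) = 0.1429
  y = (3 - (4)·0.1429) / (7) = 0.3469

(0.1429, 0.3469)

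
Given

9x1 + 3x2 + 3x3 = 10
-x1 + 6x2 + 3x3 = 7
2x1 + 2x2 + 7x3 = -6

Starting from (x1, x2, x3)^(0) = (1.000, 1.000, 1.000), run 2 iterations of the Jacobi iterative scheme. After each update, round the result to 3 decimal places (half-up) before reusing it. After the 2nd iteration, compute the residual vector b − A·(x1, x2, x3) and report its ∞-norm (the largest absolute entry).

Iteration 1:
  x1 = (10 - (3)·1.000 - (3)·1.000) / (9) = 0.444
  x2 = (7 - (-1)·1.000 - (3)·1.000) / (6) = 0.833
  x3 = (-6 - (2)·1.000 - (2)·1.000) / (7) = -1.429
Iteration 2:
  x1 = (10 - (3)·0.833 - (3)·-1.429) / (9) = 1.310
  x2 = (7 - (-1)·0.444 - (3)·-1.429) / (6) = 1.955
  x3 = (-6 - (2)·0.444 - (2)·0.833) / (7) = -1.222
Residual b − A·x = (-3.989, 0.246, -3.976); ∞-norm = 3.989

3.989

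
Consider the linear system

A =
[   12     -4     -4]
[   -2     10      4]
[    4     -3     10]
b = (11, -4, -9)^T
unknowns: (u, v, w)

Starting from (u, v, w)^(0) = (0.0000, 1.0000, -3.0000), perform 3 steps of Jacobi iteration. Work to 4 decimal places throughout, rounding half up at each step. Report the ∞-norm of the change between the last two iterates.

0.5663

Iteration 1:
  u = (11 - (-4)·1.0000 - (-4)·-3.0000) / (12) = 0.2500
  v = (-4 - (-2)·0.0000 - (4)·-3.0000) / (10) = 0.8000
  w = (-9 - (4)·0.0000 - (-3)·1.0000) / (10) = -0.6000
Iteration 2:
  u = (11 - (-4)·0.8000 - (-4)·-0.6000) / (12) = 0.9833
  v = (-4 - (-2)·0.2500 - (4)·-0.6000) / (10) = -0.1100
  w = (-9 - (4)·0.2500 - (-3)·0.8000) / (10) = -0.7600
Iteration 3:
  u = (11 - (-4)·-0.1100 - (-4)·-0.7600) / (12) = 0.6267
  v = (-4 - (-2)·0.9833 - (4)·-0.7600) / (10) = 0.1007
  w = (-9 - (4)·0.9833 - (-3)·-0.1100) / (10) = -1.3263
Change: (-0.3566, 0.2107, -0.5663) → max |·| = 0.5663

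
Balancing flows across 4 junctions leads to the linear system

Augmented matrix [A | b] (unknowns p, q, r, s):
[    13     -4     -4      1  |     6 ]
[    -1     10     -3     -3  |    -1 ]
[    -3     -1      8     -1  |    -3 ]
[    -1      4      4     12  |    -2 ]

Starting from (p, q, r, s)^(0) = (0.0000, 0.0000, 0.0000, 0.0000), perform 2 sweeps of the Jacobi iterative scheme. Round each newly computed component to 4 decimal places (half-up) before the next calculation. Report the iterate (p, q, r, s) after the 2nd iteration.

Iteration 1:
  p = (6 - (-4)·0.0000 - (-4)·0.0000 - (1)·0.0000) / (13) = 0.4615
  q = (-1 - (-1)·0.0000 - (-3)·0.0000 - (-3)·0.0000) / (10) = -0.1000
  r = (-3 - (-3)·0.0000 - (-1)·0.0000 - (-1)·0.0000) / (8) = -0.3750
  s = (-2 - (-1)·0.0000 - (4)·0.0000 - (4)·0.0000) / (12) = -0.1667
Iteration 2:
  p = (6 - (-4)·-0.1000 - (-4)·-0.3750 - (1)·-0.1667) / (13) = 0.3282
  q = (-1 - (-1)·0.4615 - (-3)·-0.3750 - (-3)·-0.1667) / (10) = -0.2164
  r = (-3 - (-3)·0.4615 - (-1)·-0.1000 - (-1)·-0.1667) / (8) = -0.2353
  s = (-2 - (-1)·0.4615 - (4)·-0.1000 - (4)·-0.3750) / (12) = 0.0301

(0.3282, -0.2164, -0.2353, 0.0301)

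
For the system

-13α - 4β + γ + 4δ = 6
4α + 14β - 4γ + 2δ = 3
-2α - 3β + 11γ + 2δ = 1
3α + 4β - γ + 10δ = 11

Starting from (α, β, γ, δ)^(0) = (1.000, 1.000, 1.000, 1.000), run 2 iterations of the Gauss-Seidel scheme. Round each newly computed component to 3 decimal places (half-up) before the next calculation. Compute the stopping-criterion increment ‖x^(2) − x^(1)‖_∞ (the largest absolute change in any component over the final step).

0.325

Iteration 1:
  α = (6 - (-4)·1.000 - (1)·1.000 - (4)·1.000) / (-13) = -0.385
  β = (3 - (4)·-0.385 - (-4)·1.000 - (2)·1.000) / (14) = 0.467
  γ = (1 - (-2)·-0.385 - (-3)·0.467 - (2)·1.000) / (11) = -0.034
  δ = (11 - (3)·-0.385 - (4)·0.467 - (-1)·-0.034) / (10) = 1.025
Iteration 2:
  α = (6 - (-4)·0.467 - (1)·-0.034 - (4)·1.025) / (-13) = -0.292
  β = (3 - (4)·-0.292 - (-4)·-0.034 - (2)·1.025) / (14) = 0.142
  γ = (1 - (-2)·-0.292 - (-3)·0.142 - (2)·1.025) / (11) = -0.110
  δ = (11 - (3)·-0.292 - (4)·0.142 - (-1)·-0.110) / (10) = 1.120
Change: (0.093, -0.325, -0.076, 0.095) → max |·| = 0.325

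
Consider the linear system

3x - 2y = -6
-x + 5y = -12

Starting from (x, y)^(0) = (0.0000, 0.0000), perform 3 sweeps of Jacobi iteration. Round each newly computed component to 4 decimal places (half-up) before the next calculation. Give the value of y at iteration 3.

Iteration 1:
  x = (-6 - (-2)·0.0000) / (3) = -2.0000
  y = (-12 - (-1)·0.0000) / (5) = -2.4000
Iteration 2:
  x = (-6 - (-2)·-2.4000) / (3) = -3.6000
  y = (-12 - (-1)·-2.0000) / (5) = -2.8000
Iteration 3:
  x = (-6 - (-2)·-2.8000) / (3) = -3.8667
  y = (-12 - (-1)·-3.6000) / (5) = -3.1200

-3.1200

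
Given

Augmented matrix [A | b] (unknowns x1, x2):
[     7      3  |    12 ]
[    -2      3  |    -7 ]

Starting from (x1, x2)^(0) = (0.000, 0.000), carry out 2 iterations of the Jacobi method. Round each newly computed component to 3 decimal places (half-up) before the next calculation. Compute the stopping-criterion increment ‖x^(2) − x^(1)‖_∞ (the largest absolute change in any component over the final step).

1.142

Iteration 1:
  x1 = (12 - (3)·0.000) / (7) = 1.714
  x2 = (-7 - (-2)·0.000) / (3) = -2.333
Iteration 2:
  x1 = (12 - (3)·-2.333) / (7) = 2.714
  x2 = (-7 - (-2)·1.714) / (3) = -1.191
Change: (1.000, 1.142) → max |·| = 1.142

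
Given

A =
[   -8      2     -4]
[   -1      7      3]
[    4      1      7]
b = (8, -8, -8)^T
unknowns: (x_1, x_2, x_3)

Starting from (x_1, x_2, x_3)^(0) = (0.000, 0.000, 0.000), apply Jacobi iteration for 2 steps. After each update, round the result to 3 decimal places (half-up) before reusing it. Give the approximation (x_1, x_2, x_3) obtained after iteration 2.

Iteration 1:
  x_1 = (8 - (2)·0.000 - (-4)·0.000) / (-8) = -1.000
  x_2 = (-8 - (-1)·0.000 - (3)·0.000) / (7) = -1.143
  x_3 = (-8 - (4)·0.000 - (1)·0.000) / (7) = -1.143
Iteration 2:
  x_1 = (8 - (2)·-1.143 - (-4)·-1.143) / (-8) = -0.714
  x_2 = (-8 - (-1)·-1.000 - (3)·-1.143) / (7) = -0.796
  x_3 = (-8 - (4)·-1.000 - (1)·-1.143) / (7) = -0.408

(-0.714, -0.796, -0.408)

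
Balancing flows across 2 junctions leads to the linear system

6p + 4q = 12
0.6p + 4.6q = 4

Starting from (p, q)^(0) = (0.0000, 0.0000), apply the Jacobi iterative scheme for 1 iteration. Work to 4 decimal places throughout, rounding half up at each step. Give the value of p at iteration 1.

2.0000

Iteration 1:
  p = (12 - (4)·0.0000) / (6) = 2.0000
  q = (4 - (0.6)·0.0000) / (4.6) = 0.8696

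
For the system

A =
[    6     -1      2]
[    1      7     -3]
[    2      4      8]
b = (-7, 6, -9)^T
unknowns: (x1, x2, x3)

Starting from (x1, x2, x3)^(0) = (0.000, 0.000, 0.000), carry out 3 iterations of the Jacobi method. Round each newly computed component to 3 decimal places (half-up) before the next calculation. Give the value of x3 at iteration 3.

-1.234

Iteration 1:
  x1 = (-7 - (-1)·0.000 - (2)·0.000) / (6) = -1.167
  x2 = (6 - (1)·0.000 - (-3)·0.000) / (7) = 0.857
  x3 = (-9 - (2)·0.000 - (4)·0.000) / (8) = -1.125
Iteration 2:
  x1 = (-7 - (-1)·0.857 - (2)·-1.125) / (6) = -0.649
  x2 = (6 - (1)·-1.167 - (-3)·-1.125) / (7) = 0.542
  x3 = (-9 - (2)·-1.167 - (4)·0.857) / (8) = -1.262
Iteration 3:
  x1 = (-7 - (-1)·0.542 - (2)·-1.262) / (6) = -0.656
  x2 = (6 - (1)·-0.649 - (-3)·-1.262) / (7) = 0.409
  x3 = (-9 - (2)·-0.649 - (4)·0.542) / (8) = -1.234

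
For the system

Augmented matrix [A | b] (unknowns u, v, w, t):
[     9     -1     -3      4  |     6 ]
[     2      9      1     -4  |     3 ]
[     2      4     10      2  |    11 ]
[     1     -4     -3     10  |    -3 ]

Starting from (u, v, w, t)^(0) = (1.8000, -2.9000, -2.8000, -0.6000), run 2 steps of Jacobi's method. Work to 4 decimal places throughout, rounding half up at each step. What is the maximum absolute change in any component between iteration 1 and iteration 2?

Iteration 1:
  u = (6 - (-1)·-2.9000 - (-3)·-2.8000 - (4)·-0.6000) / (9) = -0.3222
  v = (3 - (2)·1.8000 - (1)·-2.8000 - (-4)·-0.6000) / (9) = -0.0222
  w = (11 - (2)·1.8000 - (4)·-2.9000 - (2)·-0.6000) / (10) = 2.0200
  t = (-3 - (1)·1.8000 - (-4)·-2.9000 - (-3)·-2.8000) / (10) = -2.4800
Iteration 2:
  u = (6 - (-1)·-0.0222 - (-3)·2.0200 - (4)·-2.4800) / (9) = 2.4398
  v = (3 - (2)·-0.3222 - (1)·2.0200 - (-4)·-2.4800) / (9) = -0.9217
  w = (11 - (2)·-0.3222 - (4)·-0.0222 - (2)·-2.4800) / (10) = 1.6693
  t = (-3 - (1)·-0.3222 - (-4)·-0.0222 - (-3)·2.0200) / (10) = 0.3293
Change: (2.7620, -0.8995, -0.3507, 2.8093) → max |·| = 2.8093

2.8093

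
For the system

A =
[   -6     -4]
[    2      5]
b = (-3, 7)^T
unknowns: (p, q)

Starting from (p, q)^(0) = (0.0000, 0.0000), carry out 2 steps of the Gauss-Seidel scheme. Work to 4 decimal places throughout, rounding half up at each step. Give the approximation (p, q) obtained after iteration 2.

(-0.3000, 1.5200)

Iteration 1:
  p = (-3 - (-4)·0.0000) / (-6) = 0.5000
  q = (7 - (2)·0.5000) / (5) = 1.2000
Iteration 2:
  p = (-3 - (-4)·1.2000) / (-6) = -0.3000
  q = (7 - (2)·-0.3000) / (5) = 1.5200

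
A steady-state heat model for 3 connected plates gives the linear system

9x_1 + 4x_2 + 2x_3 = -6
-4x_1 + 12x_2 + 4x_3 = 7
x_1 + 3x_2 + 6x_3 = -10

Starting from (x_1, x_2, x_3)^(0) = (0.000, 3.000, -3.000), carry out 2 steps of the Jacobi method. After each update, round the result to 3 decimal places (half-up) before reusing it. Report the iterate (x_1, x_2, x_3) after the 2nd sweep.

(-0.666, 1.195, -2.236)

Iteration 1:
  x_1 = (-6 - (4)·3.000 - (2)·-3.000) / (9) = -1.333
  x_2 = (7 - (-4)·0.000 - (4)·-3.000) / (12) = 1.583
  x_3 = (-10 - (1)·0.000 - (3)·3.000) / (6) = -3.167
Iteration 2:
  x_1 = (-6 - (4)·1.583 - (2)·-3.167) / (9) = -0.666
  x_2 = (7 - (-4)·-1.333 - (4)·-3.167) / (12) = 1.195
  x_3 = (-10 - (1)·-1.333 - (3)·1.583) / (6) = -2.236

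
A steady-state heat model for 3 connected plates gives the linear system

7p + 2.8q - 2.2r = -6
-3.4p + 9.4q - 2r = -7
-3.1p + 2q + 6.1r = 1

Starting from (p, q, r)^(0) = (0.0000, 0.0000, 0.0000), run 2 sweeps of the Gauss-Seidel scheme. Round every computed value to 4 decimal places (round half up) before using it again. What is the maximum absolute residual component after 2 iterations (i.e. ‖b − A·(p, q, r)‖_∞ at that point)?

0.3366

Iteration 1:
  p = (-6 - (2.8)·0.0000 - (-2.2)·0.0000) / (7) = -0.8571
  q = (-7 - (-3.4)·-0.8571 - (-2)·0.0000) / (9.4) = -1.0547
  r = (1 - (-3.1)·-0.8571 - (2)·-1.0547) / (6.1) = 0.0742
Iteration 2:
  p = (-6 - (2.8)·-1.0547 - (-2.2)·0.0742) / (7) = -0.4119
  q = (-7 - (-3.4)·-0.4119 - (-2)·0.0742) / (9.4) = -0.8779
  r = (1 - (-3.1)·-0.4119 - (2)·-0.8779) / (6.1) = 0.2424
Residual b − A·x = (-0.1253, 0.3366, 0.0003); ∞-norm = 0.3366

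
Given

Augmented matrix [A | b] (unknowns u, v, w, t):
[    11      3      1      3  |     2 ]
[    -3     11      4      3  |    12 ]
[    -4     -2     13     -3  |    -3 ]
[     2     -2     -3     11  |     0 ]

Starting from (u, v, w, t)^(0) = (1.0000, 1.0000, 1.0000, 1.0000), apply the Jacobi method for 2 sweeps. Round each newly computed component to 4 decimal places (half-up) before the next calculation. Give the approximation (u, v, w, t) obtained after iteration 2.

Iteration 1:
  u = (2 - (3)·1.0000 - (1)·1.0000 - (3)·1.0000) / (11) = -0.4545
  v = (12 - (-3)·1.0000 - (4)·1.0000 - (3)·1.0000) / (11) = 0.7273
  w = (-3 - (-4)·1.0000 - (-2)·1.0000 - (-3)·1.0000) / (13) = 0.4615
  t = (0 - (2)·1.0000 - (-2)·1.0000 - (-3)·1.0000) / (11) = 0.2727
Iteration 2:
  u = (2 - (3)·0.7273 - (1)·0.4615 - (3)·0.2727) / (11) = -0.1329
  v = (12 - (-3)·-0.4545 - (4)·0.4615 - (3)·0.2727) / (11) = 0.7248
  w = (-3 - (-4)·-0.4545 - (-2)·0.7273 - (-3)·0.2727) / (13) = -0.1958
  t = (0 - (2)·-0.4545 - (-2)·0.7273 - (-3)·0.4615) / (11) = 0.3407

(-0.1329, 0.7248, -0.1958, 0.3407)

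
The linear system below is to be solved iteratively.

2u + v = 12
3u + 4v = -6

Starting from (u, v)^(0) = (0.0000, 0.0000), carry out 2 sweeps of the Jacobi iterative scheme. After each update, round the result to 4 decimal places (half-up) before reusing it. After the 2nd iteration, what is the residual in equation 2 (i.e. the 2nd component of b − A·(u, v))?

-2.2500

Iteration 1:
  u = (12 - (1)·0.0000) / (2) = 6.0000
  v = (-6 - (3)·0.0000) / (4) = -1.5000
Iteration 2:
  u = (12 - (1)·-1.5000) / (2) = 6.7500
  v = (-6 - (3)·6.0000) / (4) = -6.0000
Residual b − A·x = (4.5000, -2.2500)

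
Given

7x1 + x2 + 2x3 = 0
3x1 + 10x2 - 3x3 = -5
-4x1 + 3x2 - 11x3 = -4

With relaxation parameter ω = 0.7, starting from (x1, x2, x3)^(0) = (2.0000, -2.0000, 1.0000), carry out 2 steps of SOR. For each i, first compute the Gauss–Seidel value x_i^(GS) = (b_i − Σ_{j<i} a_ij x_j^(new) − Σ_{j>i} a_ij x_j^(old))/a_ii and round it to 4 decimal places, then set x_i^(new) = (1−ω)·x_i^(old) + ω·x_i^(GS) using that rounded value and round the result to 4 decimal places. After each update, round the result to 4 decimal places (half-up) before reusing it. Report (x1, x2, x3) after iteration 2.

Iteration 1:
  x1: GS value = (0 - (1)·-2.0000 - (2)·1.0000) / (7) = 0.0000;  x1 ← (1−ω)·2.0000 + ω·0.0000 = 0.6000
  x2: GS value = (-5 - (3)·0.6000 - (-3)·1.0000) / (10) = -0.3800;  x2 ← (1−ω)·-2.0000 + ω·-0.3800 = -0.8660
  x3: GS value = (-4 - (-4)·0.6000 - (3)·-0.8660) / (-11) = -0.0907;  x3 ← (1−ω)·1.0000 + ω·-0.0907 = 0.2365
Iteration 2:
  x1: GS value = (0 - (1)·-0.8660 - (2)·0.2365) / (7) = 0.0561;  x1 ← (1−ω)·0.6000 + ω·0.0561 = 0.2193
  x2: GS value = (-5 - (3)·0.2193 - (-3)·0.2365) / (10) = -0.4948;  x2 ← (1−ω)·-0.8660 + ω·-0.4948 = -0.6062
  x3: GS value = (-4 - (-4)·0.2193 - (3)·-0.6062) / (-11) = 0.1186;  x3 ← (1−ω)·0.2365 + ω·0.1186 = 0.1540

(0.2193, -0.6062, 0.1540)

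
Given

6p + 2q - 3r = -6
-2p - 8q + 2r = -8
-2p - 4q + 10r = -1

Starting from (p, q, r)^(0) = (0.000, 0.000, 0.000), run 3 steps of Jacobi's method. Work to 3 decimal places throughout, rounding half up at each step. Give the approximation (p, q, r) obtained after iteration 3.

(-1.358, 1.371, 0.113)

Iteration 1:
  p = (-6 - (2)·0.000 - (-3)·0.000) / (6) = -1.000
  q = (-8 - (-2)·0.000 - (2)·0.000) / (-8) = 1.000
  r = (-1 - (-2)·0.000 - (-4)·0.000) / (10) = -0.100
Iteration 2:
  p = (-6 - (2)·1.000 - (-3)·-0.100) / (6) = -1.383
  q = (-8 - (-2)·-1.000 - (2)·-0.100) / (-8) = 1.225
  r = (-1 - (-2)·-1.000 - (-4)·1.000) / (10) = 0.100
Iteration 3:
  p = (-6 - (2)·1.225 - (-3)·0.100) / (6) = -1.358
  q = (-8 - (-2)·-1.383 - (2)·0.100) / (-8) = 1.371
  r = (-1 - (-2)·-1.383 - (-4)·1.225) / (10) = 0.113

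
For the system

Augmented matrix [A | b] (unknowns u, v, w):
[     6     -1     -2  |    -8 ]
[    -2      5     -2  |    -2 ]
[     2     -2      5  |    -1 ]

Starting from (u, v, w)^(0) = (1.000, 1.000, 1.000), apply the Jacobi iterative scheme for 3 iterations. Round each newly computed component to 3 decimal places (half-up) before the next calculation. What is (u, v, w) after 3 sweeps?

(-1.371, -0.816, 0.008)

Iteration 1:
  u = (-8 - (-1)·1.000 - (-2)·1.000) / (6) = -0.833
  v = (-2 - (-2)·1.000 - (-2)·1.000) / (5) = 0.400
  w = (-1 - (2)·1.000 - (-2)·1.000) / (5) = -0.200
Iteration 2:
  u = (-8 - (-1)·0.400 - (-2)·-0.200) / (6) = -1.333
  v = (-2 - (-2)·-0.833 - (-2)·-0.200) / (5) = -0.813
  w = (-1 - (2)·-0.833 - (-2)·0.400) / (5) = 0.293
Iteration 3:
  u = (-8 - (-1)·-0.813 - (-2)·0.293) / (6) = -1.371
  v = (-2 - (-2)·-1.333 - (-2)·0.293) / (5) = -0.816
  w = (-1 - (2)·-1.333 - (-2)·-0.813) / (5) = 0.008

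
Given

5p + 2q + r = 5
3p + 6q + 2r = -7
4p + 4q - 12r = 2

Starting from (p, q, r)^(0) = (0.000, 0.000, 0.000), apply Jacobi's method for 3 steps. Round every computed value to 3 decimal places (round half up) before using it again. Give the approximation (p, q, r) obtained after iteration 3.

Iteration 1:
  p = (5 - (2)·0.000 - (1)·0.000) / (5) = 1.000
  q = (-7 - (3)·0.000 - (2)·0.000) / (6) = -1.167
  r = (2 - (4)·0.000 - (4)·0.000) / (-12) = -0.167
Iteration 2:
  p = (5 - (2)·-1.167 - (1)·-0.167) / (5) = 1.500
  q = (-7 - (3)·1.000 - (2)·-0.167) / (6) = -1.611
  r = (2 - (4)·1.000 - (4)·-1.167) / (-12) = -0.222
Iteration 3:
  p = (5 - (2)·-1.611 - (1)·-0.222) / (5) = 1.689
  q = (-7 - (3)·1.500 - (2)·-0.222) / (6) = -1.843
  r = (2 - (4)·1.500 - (4)·-1.611) / (-12) = -0.204

(1.689, -1.843, -0.204)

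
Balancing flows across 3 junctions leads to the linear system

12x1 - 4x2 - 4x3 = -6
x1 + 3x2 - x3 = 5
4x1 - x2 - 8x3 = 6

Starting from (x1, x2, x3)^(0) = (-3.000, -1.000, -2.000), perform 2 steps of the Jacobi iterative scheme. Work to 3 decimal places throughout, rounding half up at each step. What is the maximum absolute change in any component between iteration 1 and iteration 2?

Iteration 1:
  x1 = (-6 - (-4)·-1.000 - (-4)·-2.000) / (12) = -1.500
  x2 = (5 - (1)·-3.000 - (-1)·-2.000) / (3) = 2.000
  x3 = (6 - (4)·-3.000 - (-1)·-1.000) / (-8) = -2.125
Iteration 2:
  x1 = (-6 - (-4)·2.000 - (-4)·-2.125) / (12) = -0.542
  x2 = (5 - (1)·-1.500 - (-1)·-2.125) / (3) = 1.458
  x3 = (6 - (4)·-1.500 - (-1)·2.000) / (-8) = -1.750
Change: (0.958, -0.542, 0.375) → max |·| = 0.958

0.958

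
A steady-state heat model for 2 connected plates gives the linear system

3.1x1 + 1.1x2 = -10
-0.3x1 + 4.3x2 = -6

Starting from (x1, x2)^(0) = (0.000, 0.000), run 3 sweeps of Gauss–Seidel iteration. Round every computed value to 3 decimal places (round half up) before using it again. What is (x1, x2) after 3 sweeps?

(-2.665, -1.581)

Iteration 1:
  x1 = (-10 - (1.1)·0.000) / (3.1) = -3.226
  x2 = (-6 - (-0.3)·-3.226) / (4.3) = -1.620
Iteration 2:
  x1 = (-10 - (1.1)·-1.620) / (3.1) = -2.651
  x2 = (-6 - (-0.3)·-2.651) / (4.3) = -1.580
Iteration 3:
  x1 = (-10 - (1.1)·-1.580) / (3.1) = -2.665
  x2 = (-6 - (-0.3)·-2.665) / (4.3) = -1.581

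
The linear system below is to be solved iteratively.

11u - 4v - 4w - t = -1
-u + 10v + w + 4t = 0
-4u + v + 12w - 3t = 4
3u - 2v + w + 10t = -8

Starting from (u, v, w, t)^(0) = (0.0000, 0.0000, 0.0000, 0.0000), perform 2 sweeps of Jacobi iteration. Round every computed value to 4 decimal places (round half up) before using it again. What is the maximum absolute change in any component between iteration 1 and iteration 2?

Iteration 1:
  u = (-1 - (-4)·0.0000 - (-4)·0.0000 - (-1)·0.0000) / (11) = -0.0909
  v = (0 - (-1)·0.0000 - (1)·0.0000 - (4)·0.0000) / (10) = 0.0000
  w = (4 - (-4)·0.0000 - (1)·0.0000 - (-3)·0.0000) / (12) = 0.3333
  t = (-8 - (3)·0.0000 - (-2)·0.0000 - (1)·0.0000) / (10) = -0.8000
Iteration 2:
  u = (-1 - (-4)·0.0000 - (-4)·0.3333 - (-1)·-0.8000) / (11) = -0.0424
  v = (0 - (-1)·-0.0909 - (1)·0.3333 - (4)·-0.8000) / (10) = 0.2776
  w = (4 - (-4)·-0.0909 - (1)·0.0000 - (-3)·-0.8000) / (12) = 0.1030
  t = (-8 - (3)·-0.0909 - (-2)·0.0000 - (1)·0.3333) / (10) = -0.8061
Change: (0.0485, 0.2776, -0.2303, -0.0061) → max |·| = 0.2776

0.2776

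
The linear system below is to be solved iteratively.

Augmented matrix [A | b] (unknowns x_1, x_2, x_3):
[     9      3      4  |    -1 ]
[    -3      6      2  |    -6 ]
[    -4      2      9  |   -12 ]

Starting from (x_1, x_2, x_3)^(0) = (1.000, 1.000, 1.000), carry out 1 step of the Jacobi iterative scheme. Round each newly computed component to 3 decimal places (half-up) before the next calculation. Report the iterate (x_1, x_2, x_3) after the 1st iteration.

(-0.889, -0.833, -1.111)

Iteration 1:
  x_1 = (-1 - (3)·1.000 - (4)·1.000) / (9) = -0.889
  x_2 = (-6 - (-3)·1.000 - (2)·1.000) / (6) = -0.833
  x_3 = (-12 - (-4)·1.000 - (2)·1.000) / (9) = -1.111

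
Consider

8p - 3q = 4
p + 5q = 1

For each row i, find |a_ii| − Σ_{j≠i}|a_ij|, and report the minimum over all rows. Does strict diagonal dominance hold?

4

row 1: |8| − (3) = 5
row 2: |5| − (1) = 4
minimum over rows = 4 → strictly diagonally dominant (convergence guaranteed)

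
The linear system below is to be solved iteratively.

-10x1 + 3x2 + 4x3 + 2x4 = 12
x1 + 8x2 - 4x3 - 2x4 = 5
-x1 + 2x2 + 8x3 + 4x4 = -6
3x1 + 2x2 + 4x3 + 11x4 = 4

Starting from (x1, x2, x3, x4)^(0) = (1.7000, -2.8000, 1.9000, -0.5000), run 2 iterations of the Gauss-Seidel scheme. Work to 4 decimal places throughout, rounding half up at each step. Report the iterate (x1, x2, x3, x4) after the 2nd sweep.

Iteration 1:
  x1 = (12 - (3)·-2.8000 - (4)·1.9000 - (2)·-0.5000) / (-10) = -1.3800
  x2 = (5 - (1)·-1.3800 - (-4)·1.9000 - (-2)·-0.5000) / (8) = 1.6225
  x3 = (-6 - (-1)·-1.3800 - (2)·1.6225 - (4)·-0.5000) / (8) = -1.0781
  x4 = (4 - (3)·-1.3800 - (2)·1.6225 - (4)·-1.0781) / (11) = 0.8370
Iteration 2:
  x1 = (12 - (3)·1.6225 - (4)·-1.0781 - (2)·0.8370) / (-10) = -0.9771
  x2 = (5 - (1)·-0.9771 - (-4)·-1.0781 - (-2)·0.8370) / (8) = 0.4173
  x3 = (-6 - (-1)·-0.9771 - (2)·0.4173 - (4)·0.8370) / (8) = -1.3950
  x4 = (4 - (3)·-0.9771 - (2)·0.4173 - (4)·-1.3950) / (11) = 1.0615

(-0.9771, 0.4173, -1.3950, 1.0615)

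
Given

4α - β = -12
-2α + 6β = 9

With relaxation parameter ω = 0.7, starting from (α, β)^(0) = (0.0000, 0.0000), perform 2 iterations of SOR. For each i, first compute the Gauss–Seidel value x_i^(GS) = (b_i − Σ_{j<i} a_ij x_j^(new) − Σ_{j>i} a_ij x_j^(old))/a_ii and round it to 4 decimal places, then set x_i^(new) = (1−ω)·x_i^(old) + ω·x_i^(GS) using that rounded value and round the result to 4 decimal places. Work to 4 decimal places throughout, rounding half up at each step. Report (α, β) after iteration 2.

Iteration 1:
  α: GS value = (-12 - (-1)·0.0000) / (4) = -3.0000;  α ← (1−ω)·0.0000 + ω·-3.0000 = -2.1000
  β: GS value = (9 - (-2)·-2.1000) / (6) = 0.8000;  β ← (1−ω)·0.0000 + ω·0.8000 = 0.5600
Iteration 2:
  α: GS value = (-12 - (-1)·0.5600) / (4) = -2.8600;  α ← (1−ω)·-2.1000 + ω·-2.8600 = -2.6320
  β: GS value = (9 - (-2)·-2.6320) / (6) = 0.6227;  β ← (1−ω)·0.5600 + ω·0.6227 = 0.6039

(-2.6320, 0.6039)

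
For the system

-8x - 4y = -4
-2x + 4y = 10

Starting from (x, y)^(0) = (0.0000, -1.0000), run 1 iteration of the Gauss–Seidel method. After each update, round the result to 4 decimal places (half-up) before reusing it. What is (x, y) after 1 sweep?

(1.0000, 3.0000)

Iteration 1:
  x = (-4 - (-4)·-1.0000) / (-8) = 1.0000
  y = (10 - (-2)·1.0000) / (4) = 3.0000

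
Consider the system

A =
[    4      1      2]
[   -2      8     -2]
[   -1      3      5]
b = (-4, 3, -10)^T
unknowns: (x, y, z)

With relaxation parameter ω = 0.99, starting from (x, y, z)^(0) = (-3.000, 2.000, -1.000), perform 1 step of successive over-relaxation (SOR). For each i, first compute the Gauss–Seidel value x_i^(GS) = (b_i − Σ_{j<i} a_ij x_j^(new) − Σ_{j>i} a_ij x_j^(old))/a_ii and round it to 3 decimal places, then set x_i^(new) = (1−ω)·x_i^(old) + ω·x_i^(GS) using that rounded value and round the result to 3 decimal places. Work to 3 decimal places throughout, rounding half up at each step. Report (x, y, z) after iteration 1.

(-1.020, -0.109, -2.128)

Iteration 1:
  x: GS value = (-4 - (1)·2.000 - (2)·-1.000) / (4) = -1.000;  x ← (1−ω)·-3.000 + ω·-1.000 = -1.020
  y: GS value = (3 - (-2)·-1.020 - (-2)·-1.000) / (8) = -0.130;  y ← (1−ω)·2.000 + ω·-0.130 = -0.109
  z: GS value = (-10 - (-1)·-1.020 - (3)·-0.109) / (5) = -2.139;  z ← (1−ω)·-1.000 + ω·-2.139 = -2.128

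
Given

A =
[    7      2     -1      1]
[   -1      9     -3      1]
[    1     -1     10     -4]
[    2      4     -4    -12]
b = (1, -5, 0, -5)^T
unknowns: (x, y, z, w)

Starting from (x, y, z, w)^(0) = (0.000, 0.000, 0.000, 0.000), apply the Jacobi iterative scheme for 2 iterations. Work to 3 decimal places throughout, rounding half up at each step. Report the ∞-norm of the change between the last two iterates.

Iteration 1:
  x = (1 - (2)·0.000 - (-1)·0.000 - (1)·0.000) / (7) = 0.143
  y = (-5 - (-1)·0.000 - (-3)·0.000 - (1)·0.000) / (9) = -0.556
  z = (0 - (1)·0.000 - (-1)·0.000 - (-4)·0.000) / (10) = 0.000
  w = (-5 - (2)·0.000 - (4)·0.000 - (-4)·0.000) / (-12) = 0.417
Iteration 2:
  x = (1 - (2)·-0.556 - (-1)·0.000 - (1)·0.417) / (7) = 0.242
  y = (-5 - (-1)·0.143 - (-3)·0.000 - (1)·0.417) / (9) = -0.586
  z = (0 - (1)·0.143 - (-1)·-0.556 - (-4)·0.417) / (10) = 0.097
  w = (-5 - (2)·0.143 - (4)·-0.556 - (-4)·0.000) / (-12) = 0.255
Change: (0.099, -0.030, 0.097, -0.162) → max |·| = 0.162

0.162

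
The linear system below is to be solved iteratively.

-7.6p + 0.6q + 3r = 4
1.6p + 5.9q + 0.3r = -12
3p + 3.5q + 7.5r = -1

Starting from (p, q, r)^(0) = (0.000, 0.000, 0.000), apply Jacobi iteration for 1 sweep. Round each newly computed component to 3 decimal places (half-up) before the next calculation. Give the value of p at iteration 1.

Iteration 1:
  p = (4 - (0.6)·0.000 - (3)·0.000) / (-7.6) = -0.526
  q = (-12 - (1.6)·0.000 - (0.3)·0.000) / (5.9) = -2.034
  r = (-1 - (3)·0.000 - (3.5)·0.000) / (7.5) = -0.133

-0.526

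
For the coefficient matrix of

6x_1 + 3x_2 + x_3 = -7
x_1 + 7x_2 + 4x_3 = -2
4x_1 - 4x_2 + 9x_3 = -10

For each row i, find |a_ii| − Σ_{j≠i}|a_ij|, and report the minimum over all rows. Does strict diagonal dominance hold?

1

row 1: |6| − (3+1) = 2
row 2: |7| − (1+4) = 2
row 3: |9| − (4+4) = 1
minimum over rows = 1 → strictly diagonally dominant (convergence guaranteed)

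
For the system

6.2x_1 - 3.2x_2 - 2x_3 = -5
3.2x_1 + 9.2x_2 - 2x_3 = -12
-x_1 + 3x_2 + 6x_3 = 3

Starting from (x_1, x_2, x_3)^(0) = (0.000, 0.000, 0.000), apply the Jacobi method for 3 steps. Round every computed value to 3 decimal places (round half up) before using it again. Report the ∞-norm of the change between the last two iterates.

0.368

Iteration 1:
  x_1 = (-5 - (-3.2)·0.000 - (-2)·0.000) / (6.2) = -0.806
  x_2 = (-12 - (3.2)·0.000 - (-2)·0.000) / (9.2) = -1.304
  x_3 = (3 - (-1)·0.000 - (3)·0.000) / (6) = 0.500
Iteration 2:
  x_1 = (-5 - (-3.2)·-1.304 - (-2)·0.500) / (6.2) = -1.318
  x_2 = (-12 - (3.2)·-0.806 - (-2)·0.500) / (9.2) = -0.915
  x_3 = (3 - (-1)·-0.806 - (3)·-1.304) / (6) = 1.018
Iteration 3:
  x_1 = (-5 - (-3.2)·-0.915 - (-2)·1.018) / (6.2) = -0.950
  x_2 = (-12 - (3.2)·-1.318 - (-2)·1.018) / (9.2) = -0.625
  x_3 = (3 - (-1)·-1.318 - (3)·-0.915) / (6) = 0.738
Change: (0.368, 0.290, -0.280) → max |·| = 0.368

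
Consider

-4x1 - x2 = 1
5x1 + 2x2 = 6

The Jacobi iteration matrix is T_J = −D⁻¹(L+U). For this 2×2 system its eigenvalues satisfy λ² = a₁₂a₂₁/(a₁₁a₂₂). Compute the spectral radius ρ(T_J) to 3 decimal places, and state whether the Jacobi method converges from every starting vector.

0.791

a₁₂a₂₁/(a₁₁a₂₂) = (-1)·(5) / ((-4)·(2)) = 0.625000
ρ = √|0.625000| = √0.625000 = 0.791
ρ < 1, so Jacobi converges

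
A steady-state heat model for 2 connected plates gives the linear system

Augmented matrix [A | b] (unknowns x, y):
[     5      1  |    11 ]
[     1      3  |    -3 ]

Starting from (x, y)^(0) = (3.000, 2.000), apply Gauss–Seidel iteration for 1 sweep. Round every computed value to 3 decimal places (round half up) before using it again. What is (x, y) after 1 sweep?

Iteration 1:
  x = (11 - (1)·2.000) / (5) = 1.800
  y = (-3 - (1)·1.800) / (3) = -1.600

(1.800, -1.600)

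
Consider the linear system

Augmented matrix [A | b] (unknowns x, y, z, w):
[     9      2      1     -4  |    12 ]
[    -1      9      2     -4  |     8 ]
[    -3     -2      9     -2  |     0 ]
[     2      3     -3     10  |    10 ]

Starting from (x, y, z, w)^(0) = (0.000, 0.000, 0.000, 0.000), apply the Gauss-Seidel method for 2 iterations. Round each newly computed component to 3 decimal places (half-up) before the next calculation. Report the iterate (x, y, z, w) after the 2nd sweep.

(1.306, 1.162, 0.832, 0.640)

Iteration 1:
  x = (12 - (2)·0.000 - (1)·0.000 - (-4)·0.000) / (9) = 1.333
  y = (8 - (-1)·1.333 - (2)·0.000 - (-4)·0.000) / (9) = 1.037
  z = (0 - (-3)·1.333 - (-2)·1.037 - (-2)·0.000) / (9) = 0.675
  w = (10 - (2)·1.333 - (3)·1.037 - (-3)·0.675) / (10) = 0.625
Iteration 2:
  x = (12 - (2)·1.037 - (1)·0.675 - (-4)·0.625) / (9) = 1.306
  y = (8 - (-1)·1.306 - (2)·0.675 - (-4)·0.625) / (9) = 1.162
  z = (0 - (-3)·1.306 - (-2)·1.162 - (-2)·0.625) / (9) = 0.832
  w = (10 - (2)·1.306 - (3)·1.162 - (-3)·0.832) / (10) = 0.640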